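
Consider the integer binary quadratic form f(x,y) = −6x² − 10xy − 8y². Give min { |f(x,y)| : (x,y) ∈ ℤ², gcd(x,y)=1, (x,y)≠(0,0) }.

translate: b→-2 (≡10 mod 12), so (6,10,8)→(6,-2,4)
flip: (6,-2,4)→(4,2,6)
reduced (well bottom): (4,2,6) with a≤c, −a<b≤a
well minimum |f| = |-4| = 4 (negative-definite)

4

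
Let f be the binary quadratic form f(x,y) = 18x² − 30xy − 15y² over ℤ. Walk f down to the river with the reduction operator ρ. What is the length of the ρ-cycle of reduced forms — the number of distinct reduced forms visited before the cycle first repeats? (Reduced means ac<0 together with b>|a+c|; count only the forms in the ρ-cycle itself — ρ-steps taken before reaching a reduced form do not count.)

D = 1980, ⌊√D⌋ = 44
descent: ρ → (-15,30,18)  [lands on river]
river: ρ → (18,42,-3)
river: ρ → (-3,42,18)
river: ρ → (18,30,-15)
ρ-cycle length = 4 (tail of 1 descent step not counted)

4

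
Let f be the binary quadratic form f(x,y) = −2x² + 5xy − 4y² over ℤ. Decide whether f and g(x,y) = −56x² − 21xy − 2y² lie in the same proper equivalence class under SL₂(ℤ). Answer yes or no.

D₁ = -7, D₂ = -7
f is negative-definite; reduce −f:
−f: translate: b→-1 (≡-5 mod 4), so (2,-5,4)→(2,-1,1)
−f: flip: (2,-1,1)→(1,1,2)
−f: reduced (well bottom): (1,1,2) with a≤c, −a<b≤a
flip sign back: reduced form of f is (-1,-1,-2)
g is negative-definite; reduce −g:
−g: flip: (56,21,2)→(2,-21,56)
−g: translate: b→-1 (≡-21 mod 4), so (2,-21,56)→(2,-1,1)
−g: flip: (2,-1,1)→(1,1,2)
−g: reduced (well bottom): (1,1,2) with a≤c, −a<b≤a
flip sign back: reduced form of g is (-1,-1,-2)
reduced forms (-1, -1, -2) vs (-1, -1, -2) ⇒ equivalent

yes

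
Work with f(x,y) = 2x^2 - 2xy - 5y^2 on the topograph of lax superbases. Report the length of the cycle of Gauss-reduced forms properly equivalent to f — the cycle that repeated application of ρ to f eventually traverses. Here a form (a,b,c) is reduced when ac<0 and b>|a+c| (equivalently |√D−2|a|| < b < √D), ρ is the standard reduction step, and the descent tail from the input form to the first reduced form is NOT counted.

D = 44, ⌊√D⌋ = 6
descent: ρ → (-5,2,2)
descent: ρ → (2,6,-1)  [lands on river]
river: ρ → (-1,6,2)
ρ-cycle length = 2 (tail of 2 descent steps not counted)

2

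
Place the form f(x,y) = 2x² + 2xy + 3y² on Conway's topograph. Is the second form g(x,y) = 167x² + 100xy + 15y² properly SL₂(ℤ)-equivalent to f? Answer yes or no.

D₁ = -20, D₂ = -20
f: reduced (well bottom): (2,2,3) with a≤c, −a<b≤a
g: flip: (167,100,15)→(15,-100,167)
g: translate: b→-10 (≡-100 mod 30), so (15,-100,167)→(15,-10,2)
g: flip: (15,-10,2)→(2,10,15)
g: translate: b→2 (≡10 mod 4), so (2,10,15)→(2,2,3)
g: reduced (well bottom): (2,2,3) with a≤c, −a<b≤a
reduced forms (2, 2, 3) vs (2, 2, 3) ⇒ equivalent

yes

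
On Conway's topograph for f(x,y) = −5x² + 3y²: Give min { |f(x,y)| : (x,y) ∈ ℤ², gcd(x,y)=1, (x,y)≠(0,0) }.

descent: ρ → (3,6,-2)  [lands on river]
river: ρ → (-2,6,3)
closes: descent 1, river 2
min |a| on river = 2

2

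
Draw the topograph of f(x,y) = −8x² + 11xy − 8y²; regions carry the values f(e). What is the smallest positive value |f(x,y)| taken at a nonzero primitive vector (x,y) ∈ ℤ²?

translate: b→5 (≡-11 mod 16), so (8,-11,8)→(8,5,5)
flip: (8,5,5)→(5,-5,8)
translate: b→5 (≡-5 mod 10), so (5,-5,8)→(5,5,8)
reduced (well bottom): (5,5,8) with a≤c, −a<b≤a
well minimum |f| = |-5| = 5 (negative-definite)

5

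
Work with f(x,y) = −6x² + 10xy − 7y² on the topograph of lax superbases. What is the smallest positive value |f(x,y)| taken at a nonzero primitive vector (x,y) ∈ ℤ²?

translate: b→2 (≡-10 mod 12), so (6,-10,7)→(6,2,3)
flip: (6,2,3)→(3,-2,6)
reduced (well bottom): (3,-2,6) with a≤c, −a<b≤a
well minimum |f| = |-3| = 3 (negative-definite)

3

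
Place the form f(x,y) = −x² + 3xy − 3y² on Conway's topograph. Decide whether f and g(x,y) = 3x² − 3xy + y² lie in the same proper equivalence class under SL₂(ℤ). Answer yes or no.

D₁ = -3, D₂ = -3
f is negative-definite; reduce −f:
−f: translate: b→1 (≡-3 mod 2), so (1,-3,3)→(1,1,1)
−f: reduced (well bottom): (1,1,1) with a≤c, −a<b≤a
flip sign back: reduced form of f is (-1,-1,-1)
g: translate: b→3 (≡-3 mod 6), so (3,-3,1)→(3,3,1)
g: flip: (3,3,1)→(1,-3,3)
g: translate: b→1 (≡-3 mod 2), so (1,-3,3)→(1,1,1)
g: reduced (well bottom): (1,1,1) with a≤c, −a<b≤a
reduced forms (-1, -1, -1) vs (1, 1, 1) ⇒ inequivalent

no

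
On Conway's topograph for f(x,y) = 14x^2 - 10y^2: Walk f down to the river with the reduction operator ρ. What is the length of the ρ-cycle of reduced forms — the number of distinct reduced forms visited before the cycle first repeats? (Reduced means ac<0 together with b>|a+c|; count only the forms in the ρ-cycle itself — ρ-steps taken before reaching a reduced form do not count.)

D = 560, ⌊√D⌋ = 23
descent: ρ → (-10,20,4)  [lands on river]
river: ρ → (4,20,-10)
ρ-cycle length = 2 (tail of 1 descent step not counted)

2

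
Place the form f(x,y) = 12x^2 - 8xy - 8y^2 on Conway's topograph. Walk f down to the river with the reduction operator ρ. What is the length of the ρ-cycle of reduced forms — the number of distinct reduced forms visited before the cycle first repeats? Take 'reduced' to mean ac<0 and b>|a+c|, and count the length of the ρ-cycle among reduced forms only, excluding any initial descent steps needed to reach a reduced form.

D = 448, ⌊√D⌋ = 21
descent: ρ → (-8,8,12)  [lands on river]
river: ρ → (12,16,-4)
river: ρ → (-4,16,12)
river: ρ → (12,8,-8)
ρ-cycle length = 4 (tail of 1 descent step not counted)

4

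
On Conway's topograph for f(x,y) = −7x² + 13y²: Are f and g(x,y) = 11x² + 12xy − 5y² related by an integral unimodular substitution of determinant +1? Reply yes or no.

D₁ = 364, D₂ = 364
river cycle of f (length 8): (-7, 14, 6), (6, 10, -11), (-11, 12, 5), (5, 18, -2), (-2, 18, 5), (5, 12, -11), (-11, 10, 6), (6, 14, -7)
river cycle of g (length 8): (-5, 18, 2), (2, 18, -5), (-5, 12, 11), (11, 10, -6), (-6, 14, 7), (7, 14, -6), (-6, 10, 11), (11, 12, -5)
cycles differ ⇒ inequivalent

no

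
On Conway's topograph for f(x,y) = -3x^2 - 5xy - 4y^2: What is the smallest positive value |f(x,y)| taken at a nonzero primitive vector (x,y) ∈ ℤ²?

translate: b→-1 (≡5 mod 6), so (3,5,4)→(3,-1,2)
flip: (3,-1,2)→(2,1,3)
reduced (well bottom): (2,1,3) with a≤c, −a<b≤a
well minimum |f| = |-2| = 2 (negative-definite)

2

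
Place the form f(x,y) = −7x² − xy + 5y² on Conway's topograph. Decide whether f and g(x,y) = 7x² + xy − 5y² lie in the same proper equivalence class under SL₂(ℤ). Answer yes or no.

D₁ = 141, D₂ = 141
river cycle of f (length 4): (5, 11, -1), (-1, 11, 5), (5, 9, -3), (-3, 9, 5)
river cycle of g (length 4): (-5, 9, 3), (3, 9, -5), (-5, 11, 1), (1, 11, -5)
cycles differ ⇒ inequivalent

no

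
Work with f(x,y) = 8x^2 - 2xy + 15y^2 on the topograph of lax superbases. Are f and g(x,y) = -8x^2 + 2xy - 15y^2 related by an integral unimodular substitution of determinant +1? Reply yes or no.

D₁ = -476, D₂ = -476
f: reduced (well bottom): (8,-2,15) with a≤c, −a<b≤a
g is negative-definite; reduce −g:
−g: reduced (well bottom): (8,-2,15) with a≤c, −a<b≤a
flip sign back: reduced form of g is (-8,2,-15)
reduced forms (8, -2, 15) vs (-8, 2, -15) ⇒ inequivalent

no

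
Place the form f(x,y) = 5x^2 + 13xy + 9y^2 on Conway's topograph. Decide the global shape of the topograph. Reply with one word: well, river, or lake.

D = b²−4ac = 13² − 4·5·9 = -11
D < 0 ⇒ definite ⇒ every region one sign ⇒ single well

well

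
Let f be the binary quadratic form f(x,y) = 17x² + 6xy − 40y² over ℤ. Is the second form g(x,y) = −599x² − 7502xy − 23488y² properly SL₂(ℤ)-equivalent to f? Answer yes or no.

D₁ = 2756, D₂ = 2756
river cycle of f (length 8): (17, 40, -17), (-17, 28, 29), (29, 30, -16), (-16, 34, 25), (25, 16, -25), (-25, 34, 16), (16, 30, -29), (-29, 28, 17)
river cycle of g (length 8): (17, 40, -17), (-17, 28, 29), (29, 30, -16), (-16, 34, 25), (25, 16, -25), (-25, 34, 16), (16, 30, -29), (-29, 28, 17)
cycles coincide ⇒ equivalent

yes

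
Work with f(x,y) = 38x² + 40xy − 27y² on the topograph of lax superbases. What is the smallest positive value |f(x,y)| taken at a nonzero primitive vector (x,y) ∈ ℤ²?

river: ρ → (-27,68,10)
river: ρ → (10,72,-13)
river: ρ → (-13,58,45)
river: ρ → (45,32,-26)
river: ρ → (-26,72,5)
river: ρ → (5,68,-54)
river: ρ → (-54,40,19)
river: ρ → (19,74,-3)
river: ρ → (-3,70,67)
river: ρ → (67,64,-6)
river: ρ → (-6,68,45)
river: ρ → (45,22,-29)
river: ρ → (-29,36,38)
river: ρ → (38,40,-27)
closes: descent 0, river 14
min |a| on river = 3

3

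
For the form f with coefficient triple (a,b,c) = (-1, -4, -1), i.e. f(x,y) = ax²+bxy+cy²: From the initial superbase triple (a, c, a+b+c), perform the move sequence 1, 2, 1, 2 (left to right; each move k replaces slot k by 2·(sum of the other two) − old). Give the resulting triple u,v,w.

start (-1,-1,-6) = (f(1,0),f(0,1),f(1,1))
replace slot 1: 2·((-1)+(-6)) − (-1) = -13 → (-13,-1,-6)
replace slot 2: 2·((-13)+(-6)) − (-1) = -37 → (-13,-37,-6)
replace slot 1: 2·((-37)+(-6)) − (-13) = -73 → (-73,-37,-6)
replace slot 2: 2·((-73)+(-6)) − (-37) = -121 → (-73,-121,-6)

-73,-121,-6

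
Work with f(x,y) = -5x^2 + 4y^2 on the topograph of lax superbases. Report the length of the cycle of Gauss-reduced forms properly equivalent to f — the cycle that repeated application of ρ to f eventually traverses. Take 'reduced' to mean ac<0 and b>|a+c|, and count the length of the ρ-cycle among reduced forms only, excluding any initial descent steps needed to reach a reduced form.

D = 80, ⌊√D⌋ = 8
descent: ρ → (4,8,-1)  [lands on river]
river: ρ → (-1,8,4)
ρ-cycle length = 2 (tail of 1 descent step not counted)

2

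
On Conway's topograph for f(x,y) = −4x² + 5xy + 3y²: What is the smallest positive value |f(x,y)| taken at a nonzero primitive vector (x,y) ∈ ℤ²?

river: ρ → (3,7,-2)
river: ρ → (-2,5,6)
river: ρ → (6,7,-1)
river: ρ → (-1,7,6)
river: ρ → (6,5,-2)
river: ρ → (-2,7,3)
river: ρ → (3,5,-4)
river: ρ → (-4,3,4)
river: ρ → (4,5,-3)
river: ρ → (-3,7,2)
river: ρ → (2,5,-6)
river: ρ → (-6,7,1)
river: ρ → (1,7,-6)
river: ρ → (-6,5,2)
river: ρ → (2,7,-3)
river: ρ → (-3,5,4)
river: ρ → (4,3,-4)
river: ρ → (-4,5,3)
closes: descent 0, river 18
min |a| on river = 1

1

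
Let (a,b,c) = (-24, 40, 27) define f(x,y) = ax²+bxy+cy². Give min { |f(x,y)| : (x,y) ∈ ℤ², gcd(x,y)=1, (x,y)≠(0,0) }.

river: ρ → (27,14,-37)
river: ρ → (-37,60,4)
river: ρ → (4,60,-37)
river: ρ → (-37,14,27)
river: ρ → (27,40,-24)
river: ρ → (-24,56,11)
river: ρ → (11,54,-29)
river: ρ → (-29,62,3)
river: ρ → (3,64,-8)
river: ρ → (-8,64,3)
river: ρ → (3,62,-29)
river: ρ → (-29,54,11)
river: ρ → (11,56,-24)
river: ρ → (-24,40,27)
closes: descent 0, river 14
min |a| on river = 3

3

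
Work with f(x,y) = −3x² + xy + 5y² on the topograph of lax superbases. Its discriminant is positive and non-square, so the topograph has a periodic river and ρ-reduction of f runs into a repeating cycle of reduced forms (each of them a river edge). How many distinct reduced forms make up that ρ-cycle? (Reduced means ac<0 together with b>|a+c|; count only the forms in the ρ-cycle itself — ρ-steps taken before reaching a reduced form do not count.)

D = 61, ⌊√D⌋ = 7
descent: ρ → (5,-1,-3)
descent: ρ → (-3,7,1)  [lands on river]
river: ρ → (1,7,-3)
river: ρ → (-3,5,3)
river: ρ → (3,7,-1)
river: ρ → (-1,7,3)
river: ρ → (3,5,-3)
ρ-cycle length = 6 (tail of 2 descent steps not counted)

6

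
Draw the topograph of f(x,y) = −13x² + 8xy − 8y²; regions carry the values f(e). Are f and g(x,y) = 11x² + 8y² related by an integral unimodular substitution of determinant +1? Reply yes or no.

D₁ = -352, D₂ = -352
f is negative-definite; reduce −f:
−f: flip: (13,-8,8)→(8,8,13)
−f: reduced (well bottom): (8,8,13) with a≤c, −a<b≤a
flip sign back: reduced form of f is (-8,-8,-13)
g: flip: (11,0,8)→(8,0,11)
g: reduced (well bottom): (8,0,11) with a≤c, −a<b≤a
reduced forms (-8, -8, -13) vs (8, 0, 11) ⇒ inequivalent

no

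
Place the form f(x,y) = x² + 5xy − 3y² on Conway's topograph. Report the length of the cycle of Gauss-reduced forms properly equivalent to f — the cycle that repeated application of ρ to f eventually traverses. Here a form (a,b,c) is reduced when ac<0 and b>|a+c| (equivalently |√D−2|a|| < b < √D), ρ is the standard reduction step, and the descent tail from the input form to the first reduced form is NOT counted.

D = 37, ⌊√D⌋ = 6
river: ρ → (-3,1,3)
river: ρ → (3,5,-1)
river: ρ → (-1,5,3)
river: ρ → (3,1,-3)
river: ρ → (-3,5,1)
river: ρ → (1,5,-3)
ρ-cycle length = 6 (tail of 0 descent steps not counted)

6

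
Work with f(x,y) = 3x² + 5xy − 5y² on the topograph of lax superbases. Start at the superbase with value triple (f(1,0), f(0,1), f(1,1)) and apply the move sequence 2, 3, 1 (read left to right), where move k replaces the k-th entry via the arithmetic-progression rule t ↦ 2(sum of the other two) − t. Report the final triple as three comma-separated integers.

start (3,-5,3) = (f(1,0),f(0,1),f(1,1))
replace slot 2: 2·(3+3) − (-5) = 17 → (3,17,3)
replace slot 3: 2·(3+17) − 3 = 37 → (3,17,37)
replace slot 1: 2·(17+37) − 3 = 105 → (105,17,37)

105,17,37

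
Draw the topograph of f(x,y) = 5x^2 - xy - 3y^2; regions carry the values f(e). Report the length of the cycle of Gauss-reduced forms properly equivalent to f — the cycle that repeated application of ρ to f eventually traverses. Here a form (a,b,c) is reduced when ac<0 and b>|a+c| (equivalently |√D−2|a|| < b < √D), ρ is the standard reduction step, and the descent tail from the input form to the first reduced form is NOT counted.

D = 61, ⌊√D⌋ = 7
descent: ρ → (-3,7,1)  [lands on river]
river: ρ → (1,7,-3)
river: ρ → (-3,5,3)
river: ρ → (3,7,-1)
river: ρ → (-1,7,3)
river: ρ → (3,5,-3)
ρ-cycle length = 6 (tail of 1 descent step not counted)

6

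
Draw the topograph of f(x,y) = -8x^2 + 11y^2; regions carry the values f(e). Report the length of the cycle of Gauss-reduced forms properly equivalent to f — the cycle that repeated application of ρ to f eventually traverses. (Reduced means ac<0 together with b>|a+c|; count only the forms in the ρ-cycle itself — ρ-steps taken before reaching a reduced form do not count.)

D = 352, ⌊√D⌋ = 18
descent: ρ → (11,0,-8)
descent: ρ → (-8,16,3)  [lands on river]
river: ρ → (3,14,-13)
river: ρ → (-13,12,4)
river: ρ → (4,12,-13)
river: ρ → (-13,14,3)
river: ρ → (3,16,-8)
ρ-cycle length = 6 (tail of 2 descent steps not counted)

6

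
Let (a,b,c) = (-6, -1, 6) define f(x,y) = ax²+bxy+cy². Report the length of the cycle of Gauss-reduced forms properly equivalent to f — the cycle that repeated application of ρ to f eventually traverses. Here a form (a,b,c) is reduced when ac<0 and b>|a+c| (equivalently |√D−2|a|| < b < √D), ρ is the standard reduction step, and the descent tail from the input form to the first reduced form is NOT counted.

D = 145, ⌊√D⌋ = 12
descent: ρ → (6,1,-6)  [lands on river]
river: ρ → (-6,11,1)
river: ρ → (1,11,-6)
river: ρ → (-6,1,6)
river: ρ → (6,11,-1)
river: ρ → (-1,11,6)
ρ-cycle length = 6 (tail of 1 descent step not counted)

6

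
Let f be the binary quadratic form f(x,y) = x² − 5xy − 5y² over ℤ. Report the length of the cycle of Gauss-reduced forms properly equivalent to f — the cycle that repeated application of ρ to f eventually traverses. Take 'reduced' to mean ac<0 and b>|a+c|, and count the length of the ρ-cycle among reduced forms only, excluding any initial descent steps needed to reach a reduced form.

D = 45, ⌊√D⌋ = 6
descent: ρ → (-5,5,1)  [lands on river]
river: ρ → (1,5,-5)
ρ-cycle length = 2 (tail of 1 descent step not counted)

2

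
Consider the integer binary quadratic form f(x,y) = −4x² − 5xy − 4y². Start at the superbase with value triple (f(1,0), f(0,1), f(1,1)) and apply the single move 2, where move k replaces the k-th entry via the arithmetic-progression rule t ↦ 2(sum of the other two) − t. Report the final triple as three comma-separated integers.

start (-4,-4,-13) = (f(1,0),f(0,1),f(1,1))
replace slot 2: 2·((-4)+(-13)) − (-4) = -30 → (-4,-30,-13)

-4,-30,-13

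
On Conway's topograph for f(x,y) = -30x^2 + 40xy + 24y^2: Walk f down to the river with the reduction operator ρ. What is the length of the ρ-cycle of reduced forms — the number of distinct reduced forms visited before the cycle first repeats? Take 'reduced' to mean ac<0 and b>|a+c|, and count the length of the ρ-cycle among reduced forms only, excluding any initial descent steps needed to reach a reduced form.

D = 4480, ⌊√D⌋ = 66
river: ρ → (24,56,-14)
river: ρ → (-14,56,24)
river: ρ → (24,40,-30)
river: ρ → (-30,20,34)
river: ρ → (34,48,-16)
river: ρ → (-16,48,34)
river: ρ → (34,20,-30)
river: ρ → (-30,40,24)
ρ-cycle length = 8 (tail of 0 descent steps not counted)

8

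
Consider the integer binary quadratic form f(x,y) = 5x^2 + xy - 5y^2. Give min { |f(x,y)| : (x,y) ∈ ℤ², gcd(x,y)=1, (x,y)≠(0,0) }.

river: ρ → (-5,9,1)
river: ρ → (1,9,-5)
river: ρ → (-5,1,5)
river: ρ → (5,9,-1)
river: ρ → (-1,9,5)
river: ρ → (5,1,-5)
closes: descent 0, river 6
min |a| on river = 1

1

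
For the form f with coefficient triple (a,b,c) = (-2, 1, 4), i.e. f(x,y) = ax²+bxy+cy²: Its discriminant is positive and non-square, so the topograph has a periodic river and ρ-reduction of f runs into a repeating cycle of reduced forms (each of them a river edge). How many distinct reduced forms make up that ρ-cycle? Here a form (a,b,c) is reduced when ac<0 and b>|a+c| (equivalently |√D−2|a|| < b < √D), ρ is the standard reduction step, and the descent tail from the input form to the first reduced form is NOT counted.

D = 33, ⌊√D⌋ = 5
descent: ρ → (4,-1,-2)
descent: ρ → (-2,5,1)  [lands on river]
river: ρ → (1,5,-2)
river: ρ → (-2,3,3)
river: ρ → (3,3,-2)
ρ-cycle length = 4 (tail of 2 descent steps not counted)

4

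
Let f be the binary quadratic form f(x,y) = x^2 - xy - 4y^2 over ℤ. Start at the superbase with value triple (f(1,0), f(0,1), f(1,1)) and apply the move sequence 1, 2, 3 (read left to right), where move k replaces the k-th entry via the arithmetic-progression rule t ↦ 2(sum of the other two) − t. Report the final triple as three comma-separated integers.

start (1,-4,-4) = (f(1,0),f(0,1),f(1,1))
replace slot 1: 2·((-4)+(-4)) − 1 = -17 → (-17,-4,-4)
replace slot 2: 2·((-17)+(-4)) − (-4) = -38 → (-17,-38,-4)
replace slot 3: 2·((-17)+(-38)) − (-4) = -106 → (-17,-38,-106)

-17,-38,-106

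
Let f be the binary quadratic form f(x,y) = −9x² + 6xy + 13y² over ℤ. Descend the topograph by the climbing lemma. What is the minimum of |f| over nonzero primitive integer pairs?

river: ρ → (13,20,-2)
river: ρ → (-2,20,13)
river: ρ → (13,6,-9)
river: ρ → (-9,12,10)
river: ρ → (10,8,-11)
river: ρ → (-11,14,7)
river: ρ → (7,14,-11)
river: ρ → (-11,8,10)
river: ρ → (10,12,-9)
river: ρ → (-9,6,13)
closes: descent 0, river 10
min |a| on river = 2

2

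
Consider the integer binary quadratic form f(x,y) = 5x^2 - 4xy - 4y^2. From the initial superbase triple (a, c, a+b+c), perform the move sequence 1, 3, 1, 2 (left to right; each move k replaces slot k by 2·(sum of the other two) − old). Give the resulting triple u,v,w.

start (5,-4,-3) = (f(1,0),f(0,1),f(1,1))
replace slot 1: 2·((-4)+(-3)) − 5 = -19 → (-19,-4,-3)
replace slot 3: 2·((-19)+(-4)) − (-3) = -43 → (-19,-4,-43)
replace slot 1: 2·((-4)+(-43)) − (-19) = -75 → (-75,-4,-43)
replace slot 2: 2·((-75)+(-43)) − (-4) = -232 → (-75,-232,-43)

-75,-232,-43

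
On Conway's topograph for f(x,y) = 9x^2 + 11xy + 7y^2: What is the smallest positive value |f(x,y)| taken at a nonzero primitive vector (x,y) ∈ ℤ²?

translate: b→-7 (≡11 mod 18), so (9,11,7)→(9,-7,5)
flip: (9,-7,5)→(5,7,9)
translate: b→-3 (≡7 mod 10), so (5,7,9)→(5,-3,7)
reduced (well bottom): (5,-3,7) with a≤c, −a<b≤a
well minimum = a = 5

5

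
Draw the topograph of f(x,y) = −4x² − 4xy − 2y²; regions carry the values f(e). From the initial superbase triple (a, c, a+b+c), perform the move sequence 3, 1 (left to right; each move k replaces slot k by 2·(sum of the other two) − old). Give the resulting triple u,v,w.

start (-4,-2,-10) = (f(1,0),f(0,1),f(1,1))
replace slot 3: 2·((-4)+(-2)) − (-10) = -2 → (-4,-2,-2)
replace slot 1: 2·((-2)+(-2)) − (-4) = -4 → (-4,-2,-2)

-4,-2,-2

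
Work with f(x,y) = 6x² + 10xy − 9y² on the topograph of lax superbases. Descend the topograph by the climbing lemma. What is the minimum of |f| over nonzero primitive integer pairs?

river: ρ → (-9,8,7)
river: ρ → (7,6,-10)
river: ρ → (-10,14,3)
river: ρ → (3,16,-5)
river: ρ → (-5,14,6)
river: ρ → (6,10,-9)
closes: descent 0, river 6
min |a| on river = 3

3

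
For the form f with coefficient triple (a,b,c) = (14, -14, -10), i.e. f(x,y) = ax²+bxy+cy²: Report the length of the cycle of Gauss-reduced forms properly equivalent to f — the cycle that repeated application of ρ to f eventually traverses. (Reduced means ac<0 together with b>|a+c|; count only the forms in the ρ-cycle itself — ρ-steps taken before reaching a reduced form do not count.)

D = 756, ⌊√D⌋ = 27
descent: ρ → (-10,14,14)  [lands on river]
river: ρ → (14,14,-10)
river: ρ → (-10,26,2)
river: ρ → (2,26,-10)
ρ-cycle length = 4 (tail of 1 descent step not counted)

4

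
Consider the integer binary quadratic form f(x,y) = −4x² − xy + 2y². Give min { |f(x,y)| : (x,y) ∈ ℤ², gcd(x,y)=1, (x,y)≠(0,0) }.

descent: ρ → (2,5,-1)  [lands on river]
river: ρ → (-1,5,2)
river: ρ → (2,3,-3)
river: ρ → (-3,3,2)
closes: descent 1, river 4
min |a| on river = 1

1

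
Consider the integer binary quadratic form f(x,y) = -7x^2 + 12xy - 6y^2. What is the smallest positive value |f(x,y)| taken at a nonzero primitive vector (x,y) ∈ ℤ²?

translate: b→2 (≡-12 mod 14), so (7,-12,6)→(7,2,1)
flip: (7,2,1)→(1,-2,7)
translate: b→0 (≡-2 mod 2), so (1,-2,7)→(1,0,6)
reduced (well bottom): (1,0,6) with a≤c, −a<b≤a
well minimum |f| = |-1| = 1 (negative-definite)

1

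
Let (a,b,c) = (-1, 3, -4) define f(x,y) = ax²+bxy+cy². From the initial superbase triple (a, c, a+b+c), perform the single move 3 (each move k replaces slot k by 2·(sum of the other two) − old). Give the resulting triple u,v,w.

start (-1,-4,-2) = (f(1,0),f(0,1),f(1,1))
replace slot 3: 2·((-1)+(-4)) − (-2) = -8 → (-1,-4,-8)

-1,-4,-8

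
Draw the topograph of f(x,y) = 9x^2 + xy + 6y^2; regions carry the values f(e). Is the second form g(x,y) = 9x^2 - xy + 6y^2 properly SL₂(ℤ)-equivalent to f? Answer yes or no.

D₁ = -215, D₂ = -215
f: flip: (9,1,6)→(6,-1,9)
f: reduced (well bottom): (6,-1,9) with a≤c, −a<b≤a
g: flip: (9,-1,6)→(6,1,9)
g: reduced (well bottom): (6,1,9) with a≤c, −a<b≤a
reduced forms (6, -1, 9) vs (6, 1, 9) ⇒ inequivalent

no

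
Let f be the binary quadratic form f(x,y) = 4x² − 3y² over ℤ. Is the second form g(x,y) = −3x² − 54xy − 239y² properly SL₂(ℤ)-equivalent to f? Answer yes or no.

D₁ = 48, D₂ = 48
river cycle of f (length 2): (-3, 6, 1), (1, 6, -3)
river cycle of g (length 2): (-3, 6, 1), (1, 6, -3)
cycles coincide ⇒ equivalent

yes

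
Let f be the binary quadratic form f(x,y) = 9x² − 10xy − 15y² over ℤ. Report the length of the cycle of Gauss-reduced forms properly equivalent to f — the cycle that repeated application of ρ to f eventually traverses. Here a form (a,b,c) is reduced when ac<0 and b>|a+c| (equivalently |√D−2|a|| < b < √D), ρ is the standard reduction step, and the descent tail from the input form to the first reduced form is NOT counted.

D = 640, ⌊√D⌋ = 25
descent: ρ → (-15,10,9)  [lands on river]
river: ρ → (9,8,-16)
river: ρ → (-16,24,1)
river: ρ → (1,24,-16)
river: ρ → (-16,8,9)
river: ρ → (9,10,-15)
river: ρ → (-15,20,4)
river: ρ → (4,20,-15)
ρ-cycle length = 8 (tail of 1 descent step not counted)

8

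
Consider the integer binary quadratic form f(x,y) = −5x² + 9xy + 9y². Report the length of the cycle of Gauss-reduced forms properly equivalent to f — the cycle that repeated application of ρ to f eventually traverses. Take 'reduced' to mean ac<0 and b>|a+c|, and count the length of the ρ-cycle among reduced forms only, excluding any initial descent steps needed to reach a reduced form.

D = 261, ⌊√D⌋ = 16
river: ρ → (9,9,-5)
river: ρ → (-5,11,7)
river: ρ → (7,3,-9)
river: ρ → (-9,15,1)
river: ρ → (1,15,-9)
river: ρ → (-9,3,7)
river: ρ → (7,11,-5)
river: ρ → (-5,9,9)
ρ-cycle length = 8 (tail of 0 descent steps not counted)

8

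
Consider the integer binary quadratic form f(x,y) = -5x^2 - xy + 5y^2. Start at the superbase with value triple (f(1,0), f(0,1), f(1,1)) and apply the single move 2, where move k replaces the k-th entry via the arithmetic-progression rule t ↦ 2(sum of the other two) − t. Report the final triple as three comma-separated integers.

start (-5,5,-1) = (f(1,0),f(0,1),f(1,1))
replace slot 2: 2·((-5)+(-1)) − 5 = -17 → (-5,-17,-1)

-5,-17,-1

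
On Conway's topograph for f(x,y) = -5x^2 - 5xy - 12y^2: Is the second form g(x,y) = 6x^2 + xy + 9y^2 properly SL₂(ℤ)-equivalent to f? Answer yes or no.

D₁ = -215, D₂ = -215
f is negative-definite; reduce −f:
−f: reduced (well bottom): (5,5,12) with a≤c, −a<b≤a
flip sign back: reduced form of f is (-5,-5,-12)
g: reduced (well bottom): (6,1,9) with a≤c, −a<b≤a
reduced forms (-5, -5, -12) vs (6, 1, 9) ⇒ inequivalent

no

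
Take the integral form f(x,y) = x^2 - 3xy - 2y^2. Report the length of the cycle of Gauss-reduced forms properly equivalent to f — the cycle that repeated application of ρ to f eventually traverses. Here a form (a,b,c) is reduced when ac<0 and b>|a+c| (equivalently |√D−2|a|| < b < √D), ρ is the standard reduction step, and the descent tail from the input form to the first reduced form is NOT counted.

D = 17, ⌊√D⌋ = 4
descent: ρ → (-2,3,1)  [lands on river]
river: ρ → (1,3,-2)
river: ρ → (-2,1,2)
river: ρ → (2,3,-1)
river: ρ → (-1,3,2)
river: ρ → (2,1,-2)
ρ-cycle length = 6 (tail of 1 descent step not counted)

6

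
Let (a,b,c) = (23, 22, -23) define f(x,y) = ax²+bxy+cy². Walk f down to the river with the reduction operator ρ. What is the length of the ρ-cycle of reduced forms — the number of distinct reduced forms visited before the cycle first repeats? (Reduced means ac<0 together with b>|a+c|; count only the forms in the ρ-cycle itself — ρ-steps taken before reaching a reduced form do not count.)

D = 2600, ⌊√D⌋ = 50
river: ρ → (-23,24,22)
river: ρ → (22,20,-25)
river: ρ → (-25,30,17)
river: ρ → (17,38,-17)
river: ρ → (-17,30,25)
river: ρ → (25,20,-22)
river: ρ → (-22,24,23)
river: ρ → (23,22,-23)
ρ-cycle length = 8 (tail of 0 descent steps not counted)

8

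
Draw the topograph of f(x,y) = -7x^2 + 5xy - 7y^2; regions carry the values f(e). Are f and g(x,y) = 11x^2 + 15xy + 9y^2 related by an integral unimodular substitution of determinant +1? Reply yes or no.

D₁ = -171, D₂ = -171
f is negative-definite; reduce −f:
−f: flip: (7,-5,7)→(7,5,7)
−f: reduced (well bottom): (7,5,7) with a≤c, −a<b≤a
flip sign back: reduced form of f is (-7,-5,-7)
g: translate: b→-7 (≡15 mod 22), so (11,15,9)→(11,-7,5)
g: flip: (11,-7,5)→(5,7,11)
g: translate: b→-3 (≡7 mod 10), so (5,7,11)→(5,-3,9)
g: reduced (well bottom): (5,-3,9) with a≤c, −a<b≤a
reduced forms (-7, -5, -7) vs (5, -3, 9) ⇒ inequivalent

no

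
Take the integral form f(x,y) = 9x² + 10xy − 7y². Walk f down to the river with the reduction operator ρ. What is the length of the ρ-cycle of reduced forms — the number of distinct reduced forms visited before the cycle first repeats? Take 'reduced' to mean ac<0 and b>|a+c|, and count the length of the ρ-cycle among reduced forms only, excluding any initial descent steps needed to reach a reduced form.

D = 352, ⌊√D⌋ = 18
river: ρ → (-7,18,1)
river: ρ → (1,18,-7)
river: ρ → (-7,10,9)
river: ρ → (9,8,-8)
river: ρ → (-8,8,9)
river: ρ → (9,10,-7)
ρ-cycle length = 6 (tail of 0 descent steps not counted)

6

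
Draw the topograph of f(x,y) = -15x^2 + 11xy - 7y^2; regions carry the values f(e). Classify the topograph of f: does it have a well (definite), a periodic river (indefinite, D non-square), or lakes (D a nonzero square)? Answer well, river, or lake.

D = b²−4ac = 11² − 4·(-15)·(-7) = -299
D < 0 ⇒ definite ⇒ every region one sign ⇒ single well

well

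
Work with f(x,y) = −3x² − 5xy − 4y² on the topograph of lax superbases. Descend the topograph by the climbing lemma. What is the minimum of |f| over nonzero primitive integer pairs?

translate: b→-1 (≡5 mod 6), so (3,5,4)→(3,-1,2)
flip: (3,-1,2)→(2,1,3)
reduced (well bottom): (2,1,3) with a≤c, −a<b≤a
well minimum |f| = |-2| = 2 (negative-definite)

2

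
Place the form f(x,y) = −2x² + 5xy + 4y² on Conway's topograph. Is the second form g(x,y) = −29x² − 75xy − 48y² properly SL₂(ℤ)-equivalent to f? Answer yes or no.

D₁ = 57, D₂ = 57
river cycle of f (length 6): (4, 3, -3), (-3, 3, 4), (4, 5, -2), (-2, 7, 1), (1, 7, -2), (-2, 5, 4)
river cycle of g (length 6): (-2, 5, 4), (4, 3, -3), (-3, 3, 4), (4, 5, -2), (-2, 7, 1), (1, 7, -2)
cycles coincide ⇒ equivalent

yes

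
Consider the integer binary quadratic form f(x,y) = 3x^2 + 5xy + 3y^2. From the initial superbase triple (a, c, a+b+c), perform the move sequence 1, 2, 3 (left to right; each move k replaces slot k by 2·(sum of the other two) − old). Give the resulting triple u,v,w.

start (3,3,11) = (f(1,0),f(0,1),f(1,1))
replace slot 1: 2·(3+11) − 3 = 25 → (25,3,11)
replace slot 2: 2·(25+11) − 3 = 69 → (25,69,11)
replace slot 3: 2·(25+69) − 11 = 177 → (25,69,177)

25,69,177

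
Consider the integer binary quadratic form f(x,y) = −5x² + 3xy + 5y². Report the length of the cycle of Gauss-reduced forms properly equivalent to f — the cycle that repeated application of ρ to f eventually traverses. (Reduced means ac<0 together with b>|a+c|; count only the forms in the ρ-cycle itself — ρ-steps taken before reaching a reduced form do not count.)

D = 109, ⌊√D⌋ = 10
river: ρ → (5,7,-3)
river: ρ → (-3,5,7)
river: ρ → (7,9,-1)
river: ρ → (-1,9,7)
river: ρ → (7,5,-3)
river: ρ → (-3,7,5)
river: ρ → (5,3,-5)
river: ρ → (-5,7,3)
river: ρ → (3,5,-7)
river: ρ → (-7,9,1)
river: ρ → (1,9,-7)
river: ρ → (-7,5,3)
river: ρ → (3,7,-5)
river: ρ → (-5,3,5)
ρ-cycle length = 14 (tail of 0 descent steps not counted)

14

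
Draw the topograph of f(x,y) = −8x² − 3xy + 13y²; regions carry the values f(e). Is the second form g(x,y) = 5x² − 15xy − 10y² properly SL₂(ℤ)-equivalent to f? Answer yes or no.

D₁ = 425, D₂ = 425
river cycle of f (length 10): (-8, 13, 8), (8, 19, -2), (-2, 17, 17), (17, 17, -2), (-2, 19, 8), (8, 13, -8), (-8, 19, 2), (2, 17, -17), (-17, 17, 2), (2, 19, -8)
river cycle of g (length 6): (-10, 15, 5), (5, 15, -10), (-10, 5, 10), (10, 15, -5), (-5, 15, 10), (10, 5, -10)
cycles differ ⇒ inequivalent

no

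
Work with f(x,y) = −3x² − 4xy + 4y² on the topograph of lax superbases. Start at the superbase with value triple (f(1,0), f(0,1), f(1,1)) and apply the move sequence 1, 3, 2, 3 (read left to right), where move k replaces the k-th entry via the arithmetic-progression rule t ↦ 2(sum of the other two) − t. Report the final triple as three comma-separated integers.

start (-3,4,-3) = (f(1,0),f(0,1),f(1,1))
replace slot 1: 2·(4+(-3)) − (-3) = 5 → (5,4,-3)
replace slot 3: 2·(5+4) − (-3) = 21 → (5,4,21)
replace slot 2: 2·(5+21) − 4 = 48 → (5,48,21)
replace slot 3: 2·(5+48) − 21 = 85 → (5,48,85)

5,48,85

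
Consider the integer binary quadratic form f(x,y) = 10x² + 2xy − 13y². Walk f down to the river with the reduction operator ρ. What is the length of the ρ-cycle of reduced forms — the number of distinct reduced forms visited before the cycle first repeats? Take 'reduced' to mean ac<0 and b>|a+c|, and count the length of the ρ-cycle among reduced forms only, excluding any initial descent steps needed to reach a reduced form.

D = 524, ⌊√D⌋ = 22
descent: ρ → (-13,-2,10)
descent: ρ → (10,22,-1)  [lands on river]
river: ρ → (-1,22,10)
river: ρ → (10,18,-5)
river: ρ → (-5,22,2)
river: ρ → (2,22,-5)
river: ρ → (-5,18,10)
ρ-cycle length = 6 (tail of 2 descent steps not counted)

6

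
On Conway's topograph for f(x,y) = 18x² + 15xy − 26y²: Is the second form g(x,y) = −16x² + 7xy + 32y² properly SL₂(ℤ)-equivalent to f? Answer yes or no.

D₁ = 2097, D₂ = 2097
river cycle of f (length 40): (-26, 37, 7), (7, 33, -36), (-36, 39, 4), (4, 41, -26), (-26, 11, 19), (19, 27, -18), (-18, 45, 1), (1, 45, -18), (-18, 27, 19), (19, 11, -26), … (30 more)
river cycle of g (length 40): (-16, 39, 9), (9, 33, -28), (-28, 23, 14), (14, 33, -18), (-18, 39, 8), (8, 41, -13), (-13, 37, 14), (14, 19, -31), (-31, 43, 2), (2, 45, -9), … (30 more)
cycles differ ⇒ inequivalent

no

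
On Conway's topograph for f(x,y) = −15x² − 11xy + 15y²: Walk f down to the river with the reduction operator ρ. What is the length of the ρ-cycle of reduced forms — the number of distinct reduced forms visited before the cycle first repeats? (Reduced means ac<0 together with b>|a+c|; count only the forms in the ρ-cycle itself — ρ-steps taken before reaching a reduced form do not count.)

D = 1021, ⌊√D⌋ = 31
descent: ρ → (15,11,-15)  [lands on river]
river: ρ → (-15,19,11)
river: ρ → (11,25,-9)
river: ρ → (-9,29,5)
river: ρ → (5,31,-3)
river: ρ → (-3,29,15)
river: ρ → (15,31,-1)
river: ρ → (-1,31,15)
river: ρ → (15,29,-3)
river: ρ → (-3,31,5)
river: ρ → (5,29,-9)
river: ρ → (-9,25,11)
river: ρ → (11,19,-15)
river: ρ → (-15,11,15)
river: ρ → (15,19,-11)
river: ρ → (-11,25,9)
river: ρ → (9,29,-5)
river: ρ → (-5,31,3)
river: ρ → (3,29,-15)
river: ρ → (-15,31,1)
river: ρ → (1,31,-15)
river: ρ → (-15,29,3)
river: ρ → (3,31,-5)
river: ρ → (-5,29,9)
river: ρ → (9,25,-11)
river: ρ → (-11,19,15)
ρ-cycle length = 26 (tail of 1 descent step not counted)

26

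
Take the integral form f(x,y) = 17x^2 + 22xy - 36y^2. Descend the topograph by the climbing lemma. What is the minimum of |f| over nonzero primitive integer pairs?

river: ρ → (-36,50,3)
river: ρ → (3,52,-19)
river: ρ → (-19,24,31)
river: ρ → (31,38,-12)
river: ρ → (-12,34,37)
river: ρ → (37,40,-9)
river: ρ → (-9,50,12)
river: ρ → (12,46,-17)
river: ρ → (-17,22,36)
river: ρ → (36,50,-3)
river: ρ → (-3,52,19)
river: ρ → (19,24,-31)
river: ρ → (-31,38,12)
river: ρ → (12,34,-37)
river: ρ → (-37,40,9)
river: ρ → (9,50,-12)
river: ρ → (-12,46,17)
river: ρ → (17,22,-36)
closes: descent 0, river 18
min |a| on river = 3

3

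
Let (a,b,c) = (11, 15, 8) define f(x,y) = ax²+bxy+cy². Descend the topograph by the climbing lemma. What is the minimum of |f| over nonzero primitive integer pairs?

translate: b→-7 (≡15 mod 22), so (11,15,8)→(11,-7,4)
flip: (11,-7,4)→(4,7,11)
translate: b→-1 (≡7 mod 8), so (4,7,11)→(4,-1,8)
reduced (well bottom): (4,-1,8) with a≤c, −a<b≤a
well minimum = a = 4

4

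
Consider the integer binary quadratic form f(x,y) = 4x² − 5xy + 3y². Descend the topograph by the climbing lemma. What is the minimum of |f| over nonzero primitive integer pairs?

translate: b→3 (≡-5 mod 8), so (4,-5,3)→(4,3,2)
flip: (4,3,2)→(2,-3,4)
translate: b→1 (≡-3 mod 4), so (2,-3,4)→(2,1,3)
reduced (well bottom): (2,1,3) with a≤c, −a<b≤a
well minimum = a = 2

2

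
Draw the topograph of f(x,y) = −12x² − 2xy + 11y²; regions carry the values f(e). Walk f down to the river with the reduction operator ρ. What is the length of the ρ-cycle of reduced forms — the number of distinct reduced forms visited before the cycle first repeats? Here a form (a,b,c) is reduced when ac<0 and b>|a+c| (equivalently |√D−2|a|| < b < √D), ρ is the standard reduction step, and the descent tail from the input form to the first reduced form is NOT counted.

D = 532, ⌊√D⌋ = 23
descent: ρ → (11,2,-12)  [lands on river]
river: ρ → (-12,22,1)
river: ρ → (1,22,-12)
river: ρ → (-12,2,11)
river: ρ → (11,20,-3)
river: ρ → (-3,22,4)
river: ρ → (4,18,-13)
river: ρ → (-13,8,9)
river: ρ → (9,10,-12)
river: ρ → (-12,14,7)
river: ρ → (7,14,-12)
river: ρ → (-12,10,9)
river: ρ → (9,8,-13)
river: ρ → (-13,18,4)
river: ρ → (4,22,-3)
river: ρ → (-3,20,11)
ρ-cycle length = 16 (tail of 1 descent step not counted)

16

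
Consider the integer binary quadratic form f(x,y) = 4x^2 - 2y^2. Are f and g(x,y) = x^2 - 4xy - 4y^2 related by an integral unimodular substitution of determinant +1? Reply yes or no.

D₁ = 32, D₂ = 32
river cycle of f (length 2): (-2, 4, 2), (2, 4, -2)
river cycle of g (length 2): (-4, 4, 1), (1, 4, -4)
cycles differ ⇒ inequivalent

no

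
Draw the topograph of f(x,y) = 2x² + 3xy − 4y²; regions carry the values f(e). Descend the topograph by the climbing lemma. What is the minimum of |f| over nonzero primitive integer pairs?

river: ρ → (-4,5,1)
river: ρ → (1,5,-4)
river: ρ → (-4,3,2)
river: ρ → (2,5,-2)
river: ρ → (-2,3,4)
river: ρ → (4,5,-1)
river: ρ → (-1,5,4)
river: ρ → (4,3,-2)
river: ρ → (-2,5,2)
river: ρ → (2,3,-4)
closes: descent 0, river 10
min |a| on river = 1

1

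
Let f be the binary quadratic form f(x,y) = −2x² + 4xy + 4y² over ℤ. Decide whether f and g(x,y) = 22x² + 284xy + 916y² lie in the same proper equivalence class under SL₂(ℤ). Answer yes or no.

D₁ = 48, D₂ = 48
river cycle of f (length 2): (4, 4, -2), (-2, 4, 4)
river cycle of g (length 2): (4, 4, -2), (-2, 4, 4)
cycles coincide ⇒ equivalent

yes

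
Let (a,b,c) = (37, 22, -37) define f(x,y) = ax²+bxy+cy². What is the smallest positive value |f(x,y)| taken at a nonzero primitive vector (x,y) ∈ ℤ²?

river: ρ → (-37,52,22)
river: ρ → (22,36,-53)
river: ρ → (-53,70,5)
river: ρ → (5,70,-53)
river: ρ → (-53,36,22)
river: ρ → (22,52,-37)
river: ρ → (-37,22,37)
river: ρ → (37,52,-22)
river: ρ → (-22,36,53)
river: ρ → (53,70,-5)
river: ρ → (-5,70,53)
river: ρ → (53,36,-22)
river: ρ → (-22,52,37)
river: ρ → (37,22,-37)
closes: descent 0, river 14
min |a| on river = 5

5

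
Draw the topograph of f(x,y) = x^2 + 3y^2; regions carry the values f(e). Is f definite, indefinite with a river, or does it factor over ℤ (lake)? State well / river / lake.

D = b²−4ac = 0² − 4·1·3 = -12
D < 0 ⇒ definite ⇒ every region one sign ⇒ single well

well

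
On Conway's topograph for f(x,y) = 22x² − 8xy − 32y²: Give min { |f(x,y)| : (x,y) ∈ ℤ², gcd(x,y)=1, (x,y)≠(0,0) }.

descent: ρ → (-32,8,22)
descent: ρ → (22,36,-18)  [lands on river]
river: ρ → (-18,36,22)
river: ρ → (22,52,-2)
river: ρ → (-2,52,22)
closes: descent 2, river 4
min |a| on river = 2

2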